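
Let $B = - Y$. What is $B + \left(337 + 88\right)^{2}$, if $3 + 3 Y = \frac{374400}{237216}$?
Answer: $\frac{446325546}{2471} \approx 1.8063 \cdot 10^{5}$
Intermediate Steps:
$Y = - \frac{1171}{2471}$ ($Y = -1 + \frac{374400 \cdot \frac{1}{237216}}{3} = -1 + \frac{1}{3} \cdot \frac{3900}{2471} = -1 + \frac{1300}{2471} = - \frac{1171}{2471} \approx -0.4739$)
$B = \frac{1171}{2471}$ ($B = \left(-1\right) \left(- \frac{1171}{2471}\right) = \frac{1171}{2471} \approx 0.4739$)
$B + \left(337 + 88\right)^{2} = \frac{1171}{2471} + \left(337 + 88\right)^{2} = \frac{1171}{2471} + 425^{2} = \frac{1171}{2471} + 180625 = \frac{446325546}{2471}$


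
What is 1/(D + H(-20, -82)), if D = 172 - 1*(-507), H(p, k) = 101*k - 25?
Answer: -1/7628 ≈ -0.00013110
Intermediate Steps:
H(p, k) = -25 + 101*k
D = 679 (D = 172 + 507 = 679)
1/(D + H(-20, -82)) = 1/(679 + (-25 + 101*(-82))) = 1/(679 + (-25 - 8282)) = 1/(679 - 8307) = 1/(-7628) = -1/7628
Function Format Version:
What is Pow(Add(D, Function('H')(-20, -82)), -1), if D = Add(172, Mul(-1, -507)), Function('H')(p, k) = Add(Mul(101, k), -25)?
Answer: Rational(-1, 7628) ≈ -0.00013110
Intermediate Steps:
Function('H')(p, k) = Add(-25, Mul(101, k))
D = 679 (D = Add(172, 507) = 679)
Pow(Add(D, Function('H')(-20, -82)), -1) = Pow(Add(679, Add(-25, Mul(101, -82))), -1) = Pow(Add(679, Add(-25, -8282)), -1) = Pow(Add(679, -8307), -1) = Pow(-7628, -1) = Rational(-1, 7628)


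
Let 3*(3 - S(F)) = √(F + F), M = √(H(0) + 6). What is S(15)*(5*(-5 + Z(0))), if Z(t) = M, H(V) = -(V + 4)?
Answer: -5*(5 - √2)*(9 - √30)/3 ≈ -21.053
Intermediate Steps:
H(V) = -4 - V (H(V) = -(4 + V) = -4 - V)
M = √2 (M = √((-4 - 1*0) + 6) = √((-4 + 0) + 6) = √(-4 + 6) = √2 ≈ 1.4142)
S(F) = 3 - √2*√F/3 (S(F) = 3 - √(F + F)/3 = 3 - √2*√F/3)
Z(t) = √2
S(15)*(5*(-5 + Z(0))) = (3 - √2*√15/3)*(5*(-5 + √2)) = (3 - √30/3)*(-25 + 5*√2) = (-25 + 5*√2)*(3 - √30/3)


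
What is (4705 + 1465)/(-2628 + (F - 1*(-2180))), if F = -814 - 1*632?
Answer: -3085/947 ≈ -3.2577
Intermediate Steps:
F = -1446 (F = -814 - 632 = -1446)
(4705 + 1465)/(-2628 + (F - 1*(-2180))) = (4705 + 1465)/(-2628 + (-1446 - 1*(-2180))) = 6170/(-2628 + (-1446 + 2180)) = 6170/(-2628 + 734) = 6170/(-1894) = 6170*(-1/1894) = -3085/947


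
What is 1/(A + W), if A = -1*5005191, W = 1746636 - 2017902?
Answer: -1/5276457 ≈ -1.8952e-7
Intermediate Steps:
W = -271266
A = -5005191
1/(A + W) = 1/(-5005191 - 271266) = 1/(-5276457) = -1/5276457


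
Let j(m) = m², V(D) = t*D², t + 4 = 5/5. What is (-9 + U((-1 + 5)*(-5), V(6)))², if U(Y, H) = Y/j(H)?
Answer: 689010001/8503056 ≈ 81.031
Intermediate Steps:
t = -3 (t = -4 + 5/5 = -4 + 5*(⅕) = -4 + 1 = -3)
V(D) = -3*D²
U(Y, H) = Y/H² (U(Y, H) = Y/(H²) = Y/H²)
(-9 + U((-1 + 5)*(-5), V(6)))² = (-9 + ((-1 + 5)*(-5))/(-3*6²)²)² = (-9 + (4*(-5))/(-3*36)²)² = (-9 - 20/(-108)²)² = (-9 - 20*1/11664)² = (-9 - 5/2916)² = (-26249/2916)² = 689010001/8503056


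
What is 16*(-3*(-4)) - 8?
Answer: 184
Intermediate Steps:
16*(-3*(-4)) - 8 = 16*12 - 8 = 192 - 8 = 184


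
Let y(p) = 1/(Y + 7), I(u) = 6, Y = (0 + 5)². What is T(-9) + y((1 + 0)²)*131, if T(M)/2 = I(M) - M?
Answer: 1091/32 ≈ 34.094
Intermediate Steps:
Y = 25 (Y = 5² = 25)
T(M) = 12 - 2*M (T(M) = 2*(6 - M) = 12 - 2*M)
y(p) = 1/32 (y(p) = 1/(25 + 7) = 1/32)
T(-9) + y((1 + 0)²)*131 = (12 - 2*(-9)) + (1/32)*131 = (12 + 18) + 131/32 = 30 + 131/32 = 1091/32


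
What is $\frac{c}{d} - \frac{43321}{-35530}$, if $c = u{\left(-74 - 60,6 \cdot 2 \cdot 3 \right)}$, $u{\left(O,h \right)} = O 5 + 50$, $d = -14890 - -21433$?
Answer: $\frac{261420703}{232472790} \approx 1.1245$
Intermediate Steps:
$d = 6543$ ($d = -14890 + 21433 = 6543$)
$u{\left(O,h \right)} = 50 + 5 O$ ($u{\left(O,h \right)} = 5 O + 50 = 50 + 5 O$)
$c = -620$ ($c = 50 + 5 \left(-74 - 60\right) = 50 + 5 \left(-134\right) = 50 - 670 = -620$)
$\frac{c}{d} - \frac{43321}{-35530} = - \frac{620}{6543} - \frac{43321}{-35530} = \left(-620\right) \frac{1}{6543} - - \frac{43321}{35530} = - \frac{620}{6543} + \frac{43321}{35530} = \frac{261420703}{232472790}$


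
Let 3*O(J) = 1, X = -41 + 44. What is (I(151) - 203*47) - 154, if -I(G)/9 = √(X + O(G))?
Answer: -9695 - 3*√30 ≈ -9711.4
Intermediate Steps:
X = 3
O(J) = ⅓ (O(J) = (⅓)*1 = ⅓)
I(G) = -3*√30 (I(G) = -9*√(3 + ⅓) = -3*√30)
(I(151) - 203*47) - 154 = (-3*√30 - 203*47) - 154 = (-3*√30 - 9541) - 154 = (-9541 - 3*√30) - 154 = -9695 - 3*√30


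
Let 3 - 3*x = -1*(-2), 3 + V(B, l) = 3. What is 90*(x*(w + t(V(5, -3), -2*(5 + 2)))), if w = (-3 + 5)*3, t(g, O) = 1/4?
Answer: 375/2 ≈ 187.50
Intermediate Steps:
V(B, l) = 0 (V(B, l) = -3 + 3 = 0)
x = ⅓ (x = 1 - (-1)*(-2)/3 = 1 - ⅓*2 = 1 - ⅔ = ⅓ ≈ 0.33333)
t(g, O) = ¼
w = 6 (w = 2*3 = 6)
90*(x*(w + t(V(5, -3), -2*(5 + 2)))) = 90*((6 + ¼)/3) = 90*((⅓)*(25/4)) = 90*(25/12) = 375/2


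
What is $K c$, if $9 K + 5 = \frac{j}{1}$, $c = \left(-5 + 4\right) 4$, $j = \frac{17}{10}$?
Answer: $\frac{22}{15} \approx 1.4667$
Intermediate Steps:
$j = \frac{17}{10}$ ($j = 17 \cdot \frac{1}{10} = \frac{17}{10} \approx 1.7$)
$c = -4$ ($c = \left(-1\right) 4 = -4$)
$K = - \frac{11}{30}$ ($K = - \frac{5}{9} + \frac{\frac{17}{10} \cdot 1^{-1}}{9} = - \frac{5}{9} + \frac{\frac{17}{10} \cdot 1}{9} = - \frac{5}{9} + \frac{1}{9} \cdot \frac{17}{10} = - \frac{5}{9} + \frac{17}{90} = - \frac{11}{30} \approx -0.36667$)
$K c = \left(- \frac{11}{30}\right) \left(-4\right) = \frac{22}{15}$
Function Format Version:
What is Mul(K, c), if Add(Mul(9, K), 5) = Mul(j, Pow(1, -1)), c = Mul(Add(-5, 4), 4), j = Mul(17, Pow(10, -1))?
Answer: Rational(22, 15) ≈ 1.4667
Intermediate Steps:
j = Rational(17, 10) (j = Mul(17, Rational(1, 10)) = Rational(17, 10) ≈ 1.7000)
c = -4 (c = Mul(-1, 4) = -4)
K = Rational(-11, 30) (K = Add(Rational(-5, 9), Mul(Rational(1, 9), Mul(Rational(17, 10), Pow(1, -1)))) = Add(Rational(-5, 9), Mul(Rational(1, 9), Mul(Rational(17, 10), 1))) = Add(Rational(-5, 9), Mul(Rational(1, 9), Rational(17, 10))) = Add(Rational(-5, 9), Rational(17, 90)) = Rational(-11, 30) ≈ -0.36667)
Mul(K, c) = Mul(Rational(-11, 30), -4) = Rational(22, 15)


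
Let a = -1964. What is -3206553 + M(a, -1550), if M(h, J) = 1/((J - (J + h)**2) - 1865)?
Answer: -39606095306884/12351611 ≈ -3.2066e+6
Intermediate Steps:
M(h, J) = 1/(-1865 + J - (J + h)**2)
-3206553 + M(a, -1550) = -3206553 - 1/(1865 + (-1550 - 1964)**2 - 1*(-1550)) = -3206553 - 1/(1865 + (-3514)**2 + 1550) = -3206553 - 1/(1865 + 12348196 + 1550) = -3206553 - 1/12351611 = -39606095306884/12351611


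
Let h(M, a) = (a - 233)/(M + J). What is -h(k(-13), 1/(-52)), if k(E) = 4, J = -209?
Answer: -12117/10660 ≈ -1.1367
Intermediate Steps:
h(M, a) = (-233 + a)/(-209 + M) (h(M, a) = (a - 233)/(M - 209) = (-233 + a)/(-209 + M))
-h(k(-13), 1/(-52)) = -(-233 + 1/(-52))/(-209 + 4) = -(-233 - 1/52)/(-205) = -(-1)*(-12117)/(205*52) = -1*12117/10660 = -12117/10660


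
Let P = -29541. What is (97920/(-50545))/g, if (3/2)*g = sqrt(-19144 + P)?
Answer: 29376*I*sqrt(48685)/492156665 ≈ 0.01317*I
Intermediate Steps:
g = 2*I*sqrt(48685)/3 (g = 2*sqrt(-19144 - 29541)/3 = 2*sqrt(-48685)/3 = 2*(I*sqrt(48685))/3 = 2*I*sqrt(48685)/3 ≈ 147.1*I)
(97920/(-50545))/g = (97920/(-50545))/((2*I*sqrt(48685)/3)) = (97920*(-1/50545))*(-3*I*sqrt(48685)/97370) = -(-29376)*I*sqrt(48685)/492156665 = 29376*I*sqrt(48685)/492156665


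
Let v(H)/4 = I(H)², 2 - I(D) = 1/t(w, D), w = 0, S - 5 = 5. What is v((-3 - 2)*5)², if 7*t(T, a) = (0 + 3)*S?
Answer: 7890481/50625 ≈ 155.86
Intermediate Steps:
S = 10 (S = 5 + 5 = 10)
t(T, a) = 30/7 (t(T, a) = ((0 + 3)*10)/7 = (3*10)/7 = (⅐)*30 = 30/7)
I(D) = 53/30 (I(D) = 2 - 1/30/7 = 2 - 1*7/30 = 2 - 7/30 = 53/30)
v(H) = 2809/225 (v(H) = 4*(53/30)² = 4*(2809/900) = 2809/225)
v((-3 - 2)*5)² = (2809/225)² = 7890481/50625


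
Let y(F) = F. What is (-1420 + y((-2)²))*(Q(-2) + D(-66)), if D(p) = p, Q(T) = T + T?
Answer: 99120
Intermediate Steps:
Q(T) = 2*T
(-1420 + y((-2)²))*(Q(-2) + D(-66)) = (-1420 + (-2)²)*(2*(-2) - 66) = (-1420 + 4)*(-4 - 66) = -1416*(-70) = 99120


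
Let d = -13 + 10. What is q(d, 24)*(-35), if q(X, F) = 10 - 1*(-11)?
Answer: -735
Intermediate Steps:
d = -3
q(X, F) = 21 (q(X, F) = 10 + 11 = 21)
q(d, 24)*(-35) = 21*(-35) = -735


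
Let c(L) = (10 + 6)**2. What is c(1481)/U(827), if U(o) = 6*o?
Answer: 128/2481 ≈ 0.051592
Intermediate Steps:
c(L) = 256 (c(L) = 16**2 = 256)
c(1481)/U(827) = 256/((6*827)) = 256/4962 = 256*(1/4962) = 128/2481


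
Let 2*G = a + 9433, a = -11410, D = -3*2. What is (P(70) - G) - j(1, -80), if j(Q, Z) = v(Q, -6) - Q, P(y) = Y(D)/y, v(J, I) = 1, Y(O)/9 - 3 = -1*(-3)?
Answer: 69249/70 ≈ 989.27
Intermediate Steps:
D = -6
Y(O) = 54 (Y(O) = 27 + 9*(-1*(-3)) = 27 + 9*3 = 27 + 27 = 54)
P(y) = 54/y
j(Q, Z) = 1 - Q
G = -1977/2 (G = (-11410 + 9433)/2 = (1/2)*(-1977) = -1977/2 ≈ -988.50)
(P(70) - G) - j(1, -80) = (54/70 - 1*(-1977/2)) - (1 - 1*1) = (54*(1/70) + 1977/2) - (1 - 1) = (27/35 + 1977/2) - 1*0 = 69249/70 + 0 = 69249/70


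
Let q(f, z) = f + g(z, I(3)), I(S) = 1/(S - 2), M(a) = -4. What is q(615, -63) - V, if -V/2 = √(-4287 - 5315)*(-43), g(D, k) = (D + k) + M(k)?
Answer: 549 - 86*I*√9602 ≈ 549.0 - 8427.1*I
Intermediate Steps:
I(S) = 1/(-2 + S)
g(D, k) = -4 + D + k (g(D, k) = (D + k) - 4 = -4 + D + k)
q(f, z) = -3 + f + z (q(f, z) = f + (-4 + z + 1/(-2 + 3)) = f + (-4 + z + 1/1) = f + (-4 + z + 1) = f + (-3 + z) = -3 + f + z)
V = 86*I*√9602 (V = -2*√(-4287 - 5315)*(-43) = -2*√(-9602)*(-43) = -2*I*√9602*(-43) = -(-86)*I*√9602 = 86*I*√9602 ≈ 8427.1*I)
q(615, -63) - V = (-3 + 615 - 63) - 86*I*√9602 = 549 - 86*I*√9602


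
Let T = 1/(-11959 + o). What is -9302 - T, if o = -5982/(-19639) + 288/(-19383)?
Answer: -14114964370696127/1517411792903 ≈ -9302.0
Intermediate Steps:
o = 36764358/126887579 (o = -5982*(-1/19639) + 288*(-1/19383) = 5982/19639 - 96/6461 = 36764358/126887579 ≈ 0.28974)
T = -126887579/1517411792903 (T = 1/(-11959 + 36764358/126887579) = 1/(-1517411792903/126887579) = -126887579/1517411792903 ≈ -8.3621e-5)
-9302 - T = -9302 - 1*(-126887579/1517411792903) = -9302 + 126887579/1517411792903 = -14114964370696127/1517411792903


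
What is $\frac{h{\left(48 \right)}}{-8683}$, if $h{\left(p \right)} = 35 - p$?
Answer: $\frac{13}{8683} \approx 0.0014972$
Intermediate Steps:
$\frac{h{\left(48 \right)}}{-8683} = \frac{35 - 48}{-8683} = \left(35 - 48\right) \left(- \frac{1}{8683}\right) = \left(-13\right) \left(- \frac{1}{8683}\right) = \frac{13}{8683}$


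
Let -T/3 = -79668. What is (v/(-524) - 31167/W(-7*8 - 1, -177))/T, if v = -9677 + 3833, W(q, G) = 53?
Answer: -333787/138283731 ≈ -0.0024138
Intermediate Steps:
T = 239004 (T = -3*(-79668) = 239004)
v = -5844
(v/(-524) - 31167/W(-7*8 - 1, -177))/T = (-5844/(-524) - 31167/53)/239004 = (-5844*(-1/524) - 31167*1/53)*(1/239004) = (1461/131 - 31167/53)*(1/239004) = -4005444/6943*1/239004 = -333787/138283731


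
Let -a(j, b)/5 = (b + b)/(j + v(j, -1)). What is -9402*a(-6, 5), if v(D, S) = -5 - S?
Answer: -47010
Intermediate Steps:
a(j, b) = -10*b/(-4 + j) (a(j, b) = -5*(b + b)/(j + (-5 - 1*(-1))) = -5*2*b/(j + (-5 + 1)) = -5*2*b/(j - 4) = -5*2*b/(-4 + j) = -10*b/(-4 + j))
-9402*a(-6, 5) = -(-94020)*5/(-4 - 6) = -(-94020)*5/(-10) = -(-94020)*5*(-1)/10 = -9402*5 = -47010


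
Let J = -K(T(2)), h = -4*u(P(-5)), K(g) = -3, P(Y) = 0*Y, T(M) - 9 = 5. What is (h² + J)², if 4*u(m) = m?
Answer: 9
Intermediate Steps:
T(M) = 14 (T(M) = 9 + 5 = 14)
P(Y) = 0
u(m) = m/4
h = 0 (h = -0 = -4*0 = 0)
J = 3 (J = -1*(-3) = 3)
(h² + J)² = (0² + 3)² = (0 + 3)² = 3² = 9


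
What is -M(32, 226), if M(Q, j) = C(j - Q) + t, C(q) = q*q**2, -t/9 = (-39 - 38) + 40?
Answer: -7301717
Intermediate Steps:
t = 333 (t = -9*((-39 - 38) + 40) = -9*(-77 + 40) = -9*(-37) = 333)
C(q) = q**3
M(Q, j) = 333 + (j - Q)**3 (M(Q, j) = (j - Q)**3 + 333 = 333 + (j - Q)**3)
-M(32, 226) = -(333 - (32 - 1*226)**3) = -(333 - (32 - 226)**3) = -(333 - 1*(-194)**3) = -(333 - 1*(-7301384)) = -(333 + 7301384) = -1*7301717 = -7301717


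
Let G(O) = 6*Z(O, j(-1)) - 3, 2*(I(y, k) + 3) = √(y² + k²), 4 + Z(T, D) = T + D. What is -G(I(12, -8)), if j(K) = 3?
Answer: 27 - 12*√13 ≈ -16.267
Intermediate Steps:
Z(T, D) = -4 + D + T (Z(T, D) = -4 + (T + D) = -4 + (D + T) = -4 + D + T)
I(y, k) = -3 + √(k² + y²)/2 (I(y, k) = -3 + √(y² + k²)/2 = -3 + √(k² + y²)/2)
G(O) = -9 + 6*O (G(O) = 6*(-4 + 3 + O) - 3 = 6*(-1 + O) - 3 = (-6 + 6*O) - 3 = -9 + 6*O)
-G(I(12, -8)) = -(-9 + 6*(-3 + √((-8)² + 12²)/2)) = -(-9 + 6*(-3 + √(64 + 144)/2)) = -(-9 + 6*(-3 + √208/2)) = -(-9 + 6*(-3 + (4*√13)/2)) = -(-9 + 6*(-3 + 2*√13)) = -(-9 + (-18 + 12*√13)) = -(-27 + 12*√13) = 27 - 12*√13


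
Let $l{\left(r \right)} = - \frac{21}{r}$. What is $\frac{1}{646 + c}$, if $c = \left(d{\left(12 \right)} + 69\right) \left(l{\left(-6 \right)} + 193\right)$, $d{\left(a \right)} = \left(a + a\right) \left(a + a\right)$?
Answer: $\frac{2}{254777} \approx 7.85 \cdot 10^{-6}$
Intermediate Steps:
$d{\left(a \right)} = 4 a^{2}$ ($d{\left(a \right)} = 2 a 2 a = 4 a^{2}$)
$c = \frac{253485}{2}$ ($c = \left(4 \cdot 12^{2} + 69\right) \left(- \frac{21}{-6} + 193\right) = \left(4 \cdot 144 + 69\right) \left(\left(-21\right) \left(- \frac{1}{6}\right) + 193\right) = \left(576 + 69\right) \left(\frac{7}{2} + 193\right) = 645 \cdot \frac{393}{2} = \frac{253485}{2} \approx 1.2674 \cdot 10^{5}$)
$\frac{1}{646 + c} = \frac{1}{646 + \frac{253485}{2}} = \frac{1}{\frac{254777}{2}} = \frac{2}{254777}$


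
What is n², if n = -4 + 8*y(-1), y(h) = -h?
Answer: 16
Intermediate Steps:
n = 4 (n = -4 + 8*(-1*(-1)) = -4 + 8*1 = -4 + 8 = 4)
n² = 4² = 16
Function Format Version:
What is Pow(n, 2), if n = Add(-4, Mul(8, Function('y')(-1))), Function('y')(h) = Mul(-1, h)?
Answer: 16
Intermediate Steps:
n = 4 (n = Add(-4, Mul(8, Mul(-1, -1))) = Add(-4, Mul(8, 1)) = Add(-4, 8) = 4)
Pow(n, 2) = Pow(4, 2) = 16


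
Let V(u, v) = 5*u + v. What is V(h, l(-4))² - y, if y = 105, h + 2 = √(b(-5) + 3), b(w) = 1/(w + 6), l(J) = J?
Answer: -89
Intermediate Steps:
b(w) = 1/(6 + w)
h = 0 (h = -2 + √(1/(6 - 5) + 3) = -2 + √(1/1 + 3) = -2 + √(1 + 3) = -2 + √4 = -2 + 2 = 0)
V(u, v) = v + 5*u
V(h, l(-4))² - y = (-4 + 5*0)² - 1*105 = (-4 + 0)² - 105 = (-4)² - 105 = 16 - 105 = -89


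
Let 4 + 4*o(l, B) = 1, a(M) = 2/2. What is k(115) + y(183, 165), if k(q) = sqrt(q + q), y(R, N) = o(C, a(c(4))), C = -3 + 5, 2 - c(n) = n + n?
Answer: -3/4 + sqrt(230) ≈ 14.416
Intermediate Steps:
c(n) = 2 - 2*n (c(n) = 2 - (n + n) = 2 - 2*n)
a(M) = 1 (a(M) = 2*(1/2) = 1)
C = 2
o(l, B) = -3/4 (o(l, B) = -1 + (1/4)*1 = -1 + 1/4 = -3/4)
y(R, N) = -3/4
k(q) = sqrt(2)*sqrt(q) (k(q) = sqrt(2*q) = sqrt(2)*sqrt(q))
k(115) + y(183, 165) = sqrt(2)*sqrt(115) - 3/4 = sqrt(230) - 3/4 = -3/4 + sqrt(230)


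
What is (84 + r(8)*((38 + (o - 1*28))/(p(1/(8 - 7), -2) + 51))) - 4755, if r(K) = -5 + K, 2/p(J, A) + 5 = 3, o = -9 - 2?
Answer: -233553/50 ≈ -4671.1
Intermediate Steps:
o = -11
p(J, A) = -1 (p(J, A) = 2/(-5 + 3) = 2/(-2) = 2*(-½) = -1)
(84 + r(8)*((38 + (o - 1*28))/(p(1/(8 - 7), -2) + 51))) - 4755 = (84 + (-5 + 8)*((38 + (-11 - 1*28))/(-1 + 51))) - 4755 = (84 + 3*((38 + (-11 - 28))/50)) - 4755 = (84 + 3*((38 - 39)*(1/50))) - 4755 = (84 + 3*(-1*1/50)) - 4755 = (84 + 3*(-1/50)) - 4755 = (84 - 3/50) - 4755 = 4197/50 - 4755 = -233553/50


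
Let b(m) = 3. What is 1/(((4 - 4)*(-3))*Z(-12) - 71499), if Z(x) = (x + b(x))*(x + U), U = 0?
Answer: -1/71499 ≈ -1.3986e-5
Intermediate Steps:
Z(x) = x*(3 + x) (Z(x) = (x + 3)*(x + 0) = (3 + x)*x = x*(3 + x))
1/(((4 - 4)*(-3))*Z(-12) - 71499) = 1/(((4 - 4)*(-3))*(-12*(3 - 12)) - 71499) = 1/((0*(-3))*(-12*(-9)) - 71499) = 1/(0*108 - 71499) = 1/(0 - 71499) = 1/(-71499) = -1/71499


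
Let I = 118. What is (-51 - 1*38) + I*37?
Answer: 4277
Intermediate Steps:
(-51 - 1*38) + I*37 = (-51 - 1*38) + 118*37 = (-51 - 38) + 4366 = -89 + 4366 = 4277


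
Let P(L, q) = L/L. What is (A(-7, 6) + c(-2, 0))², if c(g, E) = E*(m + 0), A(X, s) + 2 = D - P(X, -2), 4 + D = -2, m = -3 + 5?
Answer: 81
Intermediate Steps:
m = 2
P(L, q) = 1
D = -6 (D = -4 - 2 = -6)
A(X, s) = -9 (A(X, s) = -2 + (-6 - 1*1) = -2 + (-6 - 1) = -2 - 7 = -9)
c(g, E) = 2*E (c(g, E) = E*(2 + 0) = E*2 = 2*E)
(A(-7, 6) + c(-2, 0))² = (-9 + 2*0)² = (-9 + 0)² = (-9)² = 81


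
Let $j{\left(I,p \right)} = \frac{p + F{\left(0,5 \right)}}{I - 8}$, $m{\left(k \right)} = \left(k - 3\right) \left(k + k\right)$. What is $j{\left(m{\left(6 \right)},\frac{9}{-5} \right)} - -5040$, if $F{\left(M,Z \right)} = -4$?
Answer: $\frac{705571}{140} \approx 5039.8$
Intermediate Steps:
$m{\left(k \right)} = 2 k \left(-3 + k\right)$ ($m{\left(k \right)} = \left(-3 + k\right) 2 k = 2 k \left(-3 + k\right)$)
$j{\left(I,p \right)} = \frac{-4 + p}{-8 + I}$ ($j{\left(I,p \right)} = \frac{p - 4}{I - 8} = \frac{-4 + p}{-8 + I}$)
$j{\left(m{\left(6 \right)},\frac{9}{-5} \right)} - -5040 = \frac{-4 + \frac{9}{-5}}{-8 + 2 \cdot 6 \left(-3 + 6\right)} - -5040 = \frac{-4 + 9 \left(- \frac{1}{5}\right)}{-8 + 2 \cdot 6 \cdot 3} + 5040 = \frac{-4 - \frac{9}{5}}{-8 + 36} + 5040 = \frac{1}{28} \left(- \frac{29}{5}\right) + 5040 = - \frac{29}{140} + 5040 = \frac{705571}{140}$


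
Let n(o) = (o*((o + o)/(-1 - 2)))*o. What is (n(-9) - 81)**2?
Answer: 164025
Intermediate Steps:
n(o) = -2*o**3/3 (n(o) = (o*((2*o)/(-3)))*o = (o*((2*o)*(-1/3)))*o = (o*(-2*o/3))*o = (-2*o**2/3)*o = -2*o**3/3)
(n(-9) - 81)**2 = (-2/3*(-9)**3 - 81)**2 = (-2/3*(-729) - 81)**2 = (486 - 81)**2 = 405**2 = 164025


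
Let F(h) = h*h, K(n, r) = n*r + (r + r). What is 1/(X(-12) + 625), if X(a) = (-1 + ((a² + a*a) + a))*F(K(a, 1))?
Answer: 1/28125 ≈ 3.5556e-5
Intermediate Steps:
K(n, r) = 2*r + n*r (K(n, r) = n*r + 2*r = 2*r + n*r)
F(h) = h²
X(a) = (2 + a)²*(-1 + a + 2*a²) (X(a) = (-1 + ((a² + a*a) + a))*(1*(2 + a))² = (-1 + ((a² + a²) + a))*(2 + a)² = (-1 + (2*a² + a))*(2 + a)² = (-1 + (a + 2*a²))*(2 + a)² = (-1 + a + 2*a²)*(2 + a)² = (2 + a)²*(-1 + a + 2*a²))
1/(X(-12) + 625) = 1/((2 - 12)²*(-1 - 12 + 2*(-12)²) + 625) = 1/((-10)²*(-1 - 12 + 2*144) + 625) = 1/(100*(-1 - 12 + 288) + 625) = 1/(100*275 + 625) = 1/(27500 + 625) = 1/28125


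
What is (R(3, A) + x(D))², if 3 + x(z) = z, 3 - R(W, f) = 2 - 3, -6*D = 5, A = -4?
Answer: 1/36 ≈ 0.027778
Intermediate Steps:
D = -⅚ (D = -⅙*5 = -⅚ ≈ -0.83333)
R(W, f) = 4 (R(W, f) = 3 - (2 - 3) = 3 - 1*(-1) = 3 + 1 = 4)
x(z) = -3 + z
(R(3, A) + x(D))² = (4 + (-3 - ⅚))² = (4 - 23/6)² = (⅙)² = 1/36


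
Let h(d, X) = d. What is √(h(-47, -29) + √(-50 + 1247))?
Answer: √(-47 + 3*√133) ≈ 3.5217*I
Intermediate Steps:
√(h(-47, -29) + √(-50 + 1247)) = √(-47 + √(-50 + 1247)) = √(-47 + √1197) = √(-47 + 3*√133)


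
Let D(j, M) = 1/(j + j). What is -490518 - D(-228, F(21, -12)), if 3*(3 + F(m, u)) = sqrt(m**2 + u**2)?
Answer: -223676207/456 ≈ -4.9052e+5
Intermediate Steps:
F(m, u) = -3 + sqrt(m**2 + u**2)/3
D(j, M) = 1/(2*j)
-490518 - D(-228, F(21, -12)) = -490518 - 1/(2*(-228)) = -490518 - (-1)/(2*228) = -490518 - 1*(-1/456) = -490518 + 1/456 = -223676207/456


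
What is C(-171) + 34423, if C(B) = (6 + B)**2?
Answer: 61648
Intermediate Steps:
C(-171) + 34423 = (6 - 171)**2 + 34423 = (-165)**2 + 34423 = 27225 + 34423 = 61648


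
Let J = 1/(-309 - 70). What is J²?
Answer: 1/143641 ≈ 6.9618e-6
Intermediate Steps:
J = -1/379 (J = 1/(-379) = -1/379 ≈ -0.0026385)
J² = (-1/379)² = 1/143641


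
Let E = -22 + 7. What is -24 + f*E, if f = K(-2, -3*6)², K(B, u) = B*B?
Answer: -264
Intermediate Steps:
E = -15
K(B, u) = B²
f = 16 (f = ((-2)²)² = 4² = 16)
-24 + f*E = -24 + 16*(-15) = -24 - 240 = -264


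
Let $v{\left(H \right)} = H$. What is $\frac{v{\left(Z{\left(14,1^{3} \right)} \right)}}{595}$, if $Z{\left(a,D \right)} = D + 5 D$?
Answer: $\frac{6}{595} \approx 0.010084$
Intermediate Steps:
$Z{\left(a,D \right)} = 6 D$
$\frac{v{\left(Z{\left(14,1^{3} \right)} \right)}}{595} = \frac{6 \cdot 1^{3}}{595} = 6 \cdot 1 \cdot \frac{1}{595} = 6 \cdot \frac{1}{595} = \frac{6}{595}$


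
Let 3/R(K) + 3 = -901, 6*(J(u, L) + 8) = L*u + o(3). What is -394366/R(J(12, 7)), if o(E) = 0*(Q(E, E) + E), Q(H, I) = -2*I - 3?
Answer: 356506864/3 ≈ 1.1884e+8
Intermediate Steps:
Q(H, I) = -3 - 2*I
o(E) = 0 (o(E) = 0*((-3 - 2*E) + E) = 0*(-3 - E) = 0)
J(u, L) = -8 + L*u/6 (J(u, L) = -8 + (L*u + 0)/6 = -8 + (L*u)/6 = -8 + L*u/6)
R(K) = -3/904 (R(K) = 3/(-3 - 901) = 3/(-904) = 3*(-1/904) = -3/904)
-394366/R(J(12, 7)) = -394366/(-3/904) = -394366*(-904/3) = 356506864/3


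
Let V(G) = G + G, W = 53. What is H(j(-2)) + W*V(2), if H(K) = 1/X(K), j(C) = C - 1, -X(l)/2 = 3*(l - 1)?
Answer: 5089/24 ≈ 212.04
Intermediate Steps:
X(l) = 6 - 6*l (X(l) = -6*(l - 1) = -6*(-1 + l) = -2*(-3 + 3*l) = 6 - 6*l)
j(C) = -1 + C
H(K) = 1/(6 - 6*K)
V(G) = 2*G
H(j(-2)) + W*V(2) = -1/(-6 + 6*(-1 - 2)) + 53*(2*2) = -1/(-6 + 6*(-3)) + 53*4 = -1/(-6 - 18) + 212 = -1/(-24) + 212 = -1*(-1/24) + 212 = 1/24 + 212 = 5089/24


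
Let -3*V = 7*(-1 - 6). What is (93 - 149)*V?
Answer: -2744/3 ≈ -914.67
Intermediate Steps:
V = 49/3 (V = -7*(-1 - 6)/3 = -7*(-7)/3 = -1/3*(-49) = 49/3 ≈ 16.333)
(93 - 149)*V = (93 - 149)*(49/3) = -56*49/3 = -2744/3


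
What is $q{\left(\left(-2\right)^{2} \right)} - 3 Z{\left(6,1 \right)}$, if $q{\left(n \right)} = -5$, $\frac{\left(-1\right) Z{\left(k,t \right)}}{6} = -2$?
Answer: $-41$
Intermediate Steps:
$Z{\left(k,t \right)} = 12$ ($Z{\left(k,t \right)} = \left(-6\right) \left(-2\right) = 12$)
$q{\left(\left(-2\right)^{2} \right)} - 3 Z{\left(6,1 \right)} = -5 - 36 = -41$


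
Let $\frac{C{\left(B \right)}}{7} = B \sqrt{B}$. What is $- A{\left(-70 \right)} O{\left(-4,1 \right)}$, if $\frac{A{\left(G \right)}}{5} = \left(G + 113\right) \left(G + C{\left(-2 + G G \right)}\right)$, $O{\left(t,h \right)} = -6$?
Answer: $-90300 + 44228940 \sqrt{4898} \approx 3.0953 \cdot 10^{9}$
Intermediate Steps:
$C{\left(B \right)} = 7 B^{\frac{3}{2}}$ ($C{\left(B \right)} = 7 B \sqrt{B} = 7 B^{\frac{3}{2}}$)
$A{\left(G \right)} = 5 \left(113 + G\right) \left(G + 7 \left(-2 + G^{2}\right)^{\frac{3}{2}}\right)$ ($A{\left(G \right)} = 5 \left(G + 113\right) \left(G + 7 \left(-2 + G G\right)^{\frac{3}{2}}\right) = 5 \left(113 + G\right) \left(G + 7 \left(-2 + G^{2}\right)^{\frac{3}{2}}\right)$)
$- A{\left(-70 \right)} O{\left(-4,1 \right)} = - (5 \left(-70\right)^{2} + 565 \left(-70\right) + 3955 \left(-2 + \left(-70\right)^{2}\right)^{\frac{3}{2}} + 35 \left(-70\right) \left(-2 + \left(-70\right)^{2}\right)^{\frac{3}{2}}) \left(-6\right) = - (5 \cdot 4900 - 39550 + 3955 \left(-2 + 4900\right)^{\frac{3}{2}} + 35 \left(-70\right) \left(-2 + 4900\right)^{\frac{3}{2}}) \left(-6\right) = - (24500 - 39550 + 3955 \cdot 4898^{\frac{3}{2}} + 35 \left(-70\right) 4898^{\frac{3}{2}}) \left(-6\right) = - (24500 - 39550 + 3955 \cdot 4898 \sqrt{4898} + 35 \left(-70\right) 4898 \sqrt{4898}) \left(-6\right) = - (24500 - 39550 + 19371590 \sqrt{4898} - 12000100 \sqrt{4898}) \left(-6\right) = - (-15050 + 7371490 \sqrt{4898}) \left(-6\right) = \left(15050 - 7371490 \sqrt{4898}\right) \left(-6\right) = -90300 + 44228940 \sqrt{4898}$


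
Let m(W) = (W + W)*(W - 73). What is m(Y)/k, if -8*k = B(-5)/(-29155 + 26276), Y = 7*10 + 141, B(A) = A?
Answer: -1341291552/5 ≈ -2.6826e+8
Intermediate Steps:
Y = 211 (Y = 70 + 141 = 211)
k = -5/23032 (k = -(-5)/(8*(-29155 + 26276)) = -(-5)/(8*(-2879)) = -(-5)*(-1)/(8*2879) = -⅛*5/2879 = -5/23032 ≈ -0.00021709)
m(W) = 2*W*(-73 + W) (m(W) = (2*W)*(-73 + W) = 2*W*(-73 + W))
m(Y)/k = (2*211*(-73 + 211))/(-5/23032) = (2*211*138)*(-23032/5) = 58236*(-23032/5) = -1341291552/5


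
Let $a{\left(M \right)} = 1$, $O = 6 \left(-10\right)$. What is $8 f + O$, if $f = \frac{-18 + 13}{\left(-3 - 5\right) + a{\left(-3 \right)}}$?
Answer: $- \frac{380}{7} \approx -54.286$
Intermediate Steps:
$O = -60$
$f = \frac{5}{7}$ ($f = \frac{-18 + 13}{\left(-3 - 5\right) + 1} = - \frac{5}{-8 + 1} = - \frac{5}{-7} = \left(-5\right) \left(- \frac{1}{7}\right) = \frac{5}{7} \approx 0.71429$)
$8 f + O = 8 \cdot \frac{5}{7} - 60 = \frac{40}{7} - 60 = - \frac{380}{7}$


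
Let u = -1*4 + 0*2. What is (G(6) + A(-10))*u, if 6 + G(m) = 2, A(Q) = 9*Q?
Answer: 376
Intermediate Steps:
u = -4 (u = -4 + 0 = -4)
G(m) = -4 (G(m) = -6 + 2 = -4)
(G(6) + A(-10))*u = (-4 + 9*(-10))*(-4) = (-4 - 90)*(-4) = -94*(-4) = 376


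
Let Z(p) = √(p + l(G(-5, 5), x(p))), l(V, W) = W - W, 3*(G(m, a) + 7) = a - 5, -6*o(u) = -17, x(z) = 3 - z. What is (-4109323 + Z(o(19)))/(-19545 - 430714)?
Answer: 4109323/450259 - √102/2701554 ≈ 9.1266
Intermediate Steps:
o(u) = 17/6 (o(u) = -⅙*(-17) = 17/6)
G(m, a) = -26/3 + a/3 (G(m, a) = -7 + (a - 5)/3 = -7 + (-5 + a)/3 = -7 + (-5/3 + a/3) = -26/3 + a/3)
l(V, W) = 0
Z(p) = √p (Z(p) = √(p + 0) = √p)
(-4109323 + Z(o(19)))/(-19545 - 430714) = (-4109323 + √(17/6))/(-19545 - 430714) = (-4109323 + √102/6)/(-450259) = (-4109323 + √102/6)*(-1/450259) = 4109323/450259 - √102/2701554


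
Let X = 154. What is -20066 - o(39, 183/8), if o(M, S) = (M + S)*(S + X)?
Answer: -1984649/64 ≈ -31010.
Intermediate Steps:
o(M, S) = (154 + S)*(M + S) (o(M, S) = (M + S)*(S + 154) = (M + S)*(154 + S) = (154 + S)*(M + S))
-20066 - o(39, 183/8) = -20066 - ((183/8)**2 + 154*39 + 154*(183/8) + 39*(183/8)) = -20066 - ((183*(1/8))**2 + 6006 + 154*(183*(1/8)) + 39*(183*(1/8))) = -20066 - ((183/8)**2 + 6006 + 154*(183/8) + 39*(183/8)) = -20066 - (33489/64 + 6006 + 14091/4 + 7137/8) = -20066 - 1*700425/64 = -20066 - 700425/64 = -1984649/64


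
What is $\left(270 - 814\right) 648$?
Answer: $-352512$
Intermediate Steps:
$\left(270 - 814\right) 648 = \left(-544\right) 648 = -352512$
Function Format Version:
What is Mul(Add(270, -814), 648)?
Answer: -352512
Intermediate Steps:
Mul(Add(270, -814), 648) = Mul(-544, 648) = -352512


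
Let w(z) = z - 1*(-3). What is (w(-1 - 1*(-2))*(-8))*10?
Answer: -320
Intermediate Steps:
w(z) = 3 + z (w(z) = z + 3 = 3 + z)
(w(-1 - 1*(-2))*(-8))*10 = ((3 + (-1 - 1*(-2)))*(-8))*10 = ((3 + (-1 + 2))*(-8))*10 = ((3 + 1)*(-8))*10 = (4*(-8))*10 = -32*10 = -320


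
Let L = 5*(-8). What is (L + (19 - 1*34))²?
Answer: 3025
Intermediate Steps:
L = -40
(L + (19 - 1*34))² = (-40 + (19 - 1*34))² = (-40 + (19 - 34))² = (-40 - 15)² = (-55)² = 3025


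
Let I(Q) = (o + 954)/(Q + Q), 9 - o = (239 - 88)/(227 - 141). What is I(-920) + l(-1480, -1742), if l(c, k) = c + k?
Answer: -509931947/158240 ≈ -3222.5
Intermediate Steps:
o = 623/86 (o = 9 - (239 - 88)/(227 - 141) = 9 - 151/86 = 623/86 ≈ 7.2442)
I(Q) = 82667/(172*Q) (I(Q) = (623/86 + 954)/(Q + Q) = 82667/(86*((2*Q))) = 82667*(1/(2*Q))/86 = 82667/(172*Q))
I(-920) + l(-1480, -1742) = (82667/172)/(-920) + (-1480 - 1742) = (82667/172)*(-1/920) - 3222 = -82667/158240 - 3222 = -509931947/158240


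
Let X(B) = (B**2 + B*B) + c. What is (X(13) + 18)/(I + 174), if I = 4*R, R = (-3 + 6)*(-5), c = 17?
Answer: 373/114 ≈ 3.2719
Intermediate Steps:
X(B) = 17 + 2*B**2 (X(B) = (B**2 + B*B) + 17 = (B**2 + B**2) + 17 = 2*B**2 + 17 = 17 + 2*B**2)
R = -15 (R = 3*(-5) = -15)
I = -60 (I = 4*(-15) = -60)
(X(13) + 18)/(I + 174) = ((17 + 2*13**2) + 18)/(-60 + 174) = ((17 + 2*169) + 18)/114 = ((17 + 338) + 18)*(1/114) = (355 + 18)*(1/114) = 373*(1/114) = 373/114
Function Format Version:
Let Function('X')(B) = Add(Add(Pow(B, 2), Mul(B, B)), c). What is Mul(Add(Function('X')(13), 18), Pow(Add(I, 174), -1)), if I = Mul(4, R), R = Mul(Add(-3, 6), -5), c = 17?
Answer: Rational(373, 114) ≈ 3.2719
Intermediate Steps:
Function('X')(B) = Add(17, Mul(2, Pow(B, 2))) (Function('X')(B) = Add(Add(Pow(B, 2), Mul(B, B)), 17) = Add(Add(Pow(B, 2), Pow(B, 2)), 17) = Add(Mul(2, Pow(B, 2)), 17) = Add(17, Mul(2, Pow(B, 2))))
R = -15 (R = Mul(3, -5) = -15)
I = -60 (I = Mul(4, -15) = -60)
Mul(Add(Function('X')(13), 18), Pow(Add(I, 174), -1)) = Mul(Add(Add(17, Mul(2, Pow(13, 2))), 18), Pow(Add(-60, 174), -1)) = Mul(Add(Add(17, Mul(2, 169)), 18), Pow(114, -1)) = Mul(Add(Add(17, 338), 18), Rational(1, 114)) = Mul(Add(355, 18), Rational(1, 114)) = Mul(373, Rational(1, 114)) = Rational(373, 114)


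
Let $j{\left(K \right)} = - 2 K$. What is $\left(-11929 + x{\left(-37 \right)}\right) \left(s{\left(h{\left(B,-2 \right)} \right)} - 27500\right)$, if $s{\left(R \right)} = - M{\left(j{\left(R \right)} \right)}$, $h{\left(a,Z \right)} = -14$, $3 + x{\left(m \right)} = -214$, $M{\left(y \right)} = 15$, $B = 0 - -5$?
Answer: $334197190$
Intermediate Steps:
$B = 5$ ($B = 0 + 5 = 5$)
$x{\left(m \right)} = -217$ ($x{\left(m \right)} = -3 - 214 = -217$)
$s{\left(R \right)} = -15$ ($s{\left(R \right)} = \left(-1\right) 15 = -15$)
$\left(-11929 + x{\left(-37 \right)}\right) \left(s{\left(h{\left(B,-2 \right)} \right)} - 27500\right) = \left(-11929 - 217\right) \left(-15 - 27500\right) = \left(-12146\right) \left(-27515\right) = 334197190$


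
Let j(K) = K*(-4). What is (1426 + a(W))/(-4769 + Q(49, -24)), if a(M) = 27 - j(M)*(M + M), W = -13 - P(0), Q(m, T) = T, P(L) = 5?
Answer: -4045/4793 ≈ -0.84394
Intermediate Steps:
j(K) = -4*K
W = -18 (W = -13 - 1*5 = -13 - 5 = -18)
a(M) = 27 + 8*M² (a(M) = 27 - (-4*M)*(M + M) = 27 - (-4*M)*2*M = 27 - (-8)*M² = 27 + 8*M²)
(1426 + a(W))/(-4769 + Q(49, -24)) = (1426 + (27 + 8*(-18)²))/(-4769 - 24) = (1426 + (27 + 8*324))/(-4793) = (1426 + (27 + 2592))*(-1/4793) = (1426 + 2619)*(-1/4793) = 4045*(-1/4793) = -4045/4793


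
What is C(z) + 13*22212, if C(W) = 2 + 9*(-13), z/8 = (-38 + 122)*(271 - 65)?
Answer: 288641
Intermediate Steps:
z = 138432 (z = 8*((-38 + 122)*(271 - 65)) = 8*(84*206) = 8*17304 = 138432)
C(W) = -115 (C(W) = 2 - 117 = -115)
C(z) + 13*22212 = -115 + 13*22212 = -115 + 288756 = 288641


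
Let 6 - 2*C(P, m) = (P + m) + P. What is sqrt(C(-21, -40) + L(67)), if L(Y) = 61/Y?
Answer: sqrt(201603)/67 ≈ 6.7015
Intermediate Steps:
C(P, m) = 3 - P - m/2 (C(P, m) = 3 - ((P + m) + P)/2 = 3 - (m + 2*P)/2 = 3 + (-P - m/2) = 3 - P - m/2)
sqrt(C(-21, -40) + L(67)) = sqrt((3 - 1*(-21) - 1/2*(-40)) + 61/67) = sqrt((3 + 21 + 20) + 61*(1/67)) = sqrt(44 + 61/67) = sqrt(3009/67) = sqrt(201603)/67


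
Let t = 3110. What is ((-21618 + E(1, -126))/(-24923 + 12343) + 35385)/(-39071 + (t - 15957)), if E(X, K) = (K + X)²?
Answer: -445149293/653128440 ≈ -0.68156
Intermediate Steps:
((-21618 + E(1, -126))/(-24923 + 12343) + 35385)/(-39071 + (t - 15957)) = ((-21618 + (-126 + 1)²)/(-24923 + 12343) + 35385)/(-39071 + (3110 - 15957)) = ((-21618 + (-125)²)/(-12580) + 35385)/(-39071 - 12847) = ((-21618 + 15625)*(-1/12580) + 35385)/(-51918) = (-5993*(-1/12580) + 35385)*(-1/51918) = (5993/12580 + 35385)*(-1/51918) = (445149293/12580)*(-1/51918) = -445149293/653128440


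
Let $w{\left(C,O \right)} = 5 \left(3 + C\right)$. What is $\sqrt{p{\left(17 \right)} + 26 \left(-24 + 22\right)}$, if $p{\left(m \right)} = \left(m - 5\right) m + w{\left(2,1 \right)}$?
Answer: $\sqrt{177} \approx 13.304$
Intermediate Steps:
$w{\left(C,O \right)} = 15 + 5 C$
$p{\left(m \right)} = 25 + m \left(-5 + m\right)$ ($p{\left(m \right)} = \left(m - 5\right) m + \left(15 + 5 \cdot 2\right) = \left(-5 + m\right) m + \left(15 + 10\right) = m \left(-5 + m\right) + 25 = 25 + m \left(-5 + m\right)$)
$\sqrt{p{\left(17 \right)} + 26 \left(-24 + 22\right)} = \sqrt{\left(25 + 17^{2} - 85\right) + 26 \left(-24 + 22\right)} = \sqrt{\left(25 + 289 - 85\right) + 26 \left(-2\right)} = \sqrt{229 - 52} = \sqrt{177}$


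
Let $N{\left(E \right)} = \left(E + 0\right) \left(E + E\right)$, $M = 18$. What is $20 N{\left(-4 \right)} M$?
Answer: $11520$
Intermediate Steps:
$N{\left(E \right)} = 2 E^{2}$ ($N{\left(E \right)} = E 2 E = 2 E^{2}$)
$20 N{\left(-4 \right)} M = 20 \cdot 2 \left(-4\right)^{2} \cdot 18 = 20 \cdot 2 \cdot 16 \cdot 18 = 20 \cdot 32 \cdot 18 = 640 \cdot 18 = 11520$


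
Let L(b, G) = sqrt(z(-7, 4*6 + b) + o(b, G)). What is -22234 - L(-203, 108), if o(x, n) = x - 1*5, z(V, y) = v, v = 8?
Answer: -22234 - 10*I*sqrt(2) ≈ -22234.0 - 14.142*I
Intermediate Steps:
z(V, y) = 8
o(x, n) = -5 + x (o(x, n) = x - 5 = -5 + x)
L(b, G) = sqrt(3 + b) (L(b, G) = sqrt(8 + (-5 + b)) = sqrt(3 + b))
-22234 - L(-203, 108) = -22234 - sqrt(3 - 203) = -22234 - sqrt(-200) = -22234 - 10*I*sqrt(2)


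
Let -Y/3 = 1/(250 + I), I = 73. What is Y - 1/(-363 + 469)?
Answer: -641/34238 ≈ -0.018722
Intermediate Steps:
Y = -3/323 (Y = -3/(250 + 73) = -3/323 ≈ -0.0092879)
Y - 1/(-363 + 469) = -3/323 - 1/(-363 + 469) = -3/323 - 1/106 = -641/34238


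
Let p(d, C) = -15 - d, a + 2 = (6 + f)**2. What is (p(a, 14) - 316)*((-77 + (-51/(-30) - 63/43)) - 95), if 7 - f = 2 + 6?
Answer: 13073043/215 ≈ 60805.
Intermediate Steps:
f = -1 (f = 7 - (2 + 6) = 7 - 1*8 = 7 - 8 = -1)
a = 23 (a = -2 + (6 - 1)**2 = -2 + 5**2 = -2 + 25 = 23)
(p(a, 14) - 316)*((-77 + (-51/(-30) - 63/43)) - 95) = ((-15 - 1*23) - 316)*((-77 + (-51/(-30) - 63/43)) - 95) = ((-15 - 23) - 316)*((-77 + (-51*(-1/30) - 63*1/43)) - 95) = (-38 - 316)*((-77 + (17/10 - 63/43)) - 95) = -354*((-77 + 101/430) - 95) = -354*(-33009/430 - 95) = -354*(-73859/430) = 13073043/215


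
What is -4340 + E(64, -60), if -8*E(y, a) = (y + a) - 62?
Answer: -17331/4 ≈ -4332.8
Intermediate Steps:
E(y, a) = 31/4 - a/8 - y/8 (E(y, a) = -((y + a) - 62)/8 = -((a + y) - 62)/8 = -(-62 + a + y)/8 = 31/4 - a/8 - y/8)
-4340 + E(64, -60) = -4340 + (31/4 - ⅛*(-60) - ⅛*64) = -4340 + (31/4 + 15/2 - 8) = -4340 + 29/4 = -17331/4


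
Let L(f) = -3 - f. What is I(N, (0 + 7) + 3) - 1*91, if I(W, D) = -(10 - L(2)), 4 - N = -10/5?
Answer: -106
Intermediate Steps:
N = 6 (N = 4 - (-10)/5 = 4 - 1*(-2) = 4 + 2 = 6)
I(W, D) = -15 (I(W, D) = -(10 - (-3 - 1*2)) = -(10 - (-3 - 2)) = -(10 - 1*(-5)) = -(10 + 5) = -1*15 = -15)
I(N, (0 + 7) + 3) - 1*91 = -15 - 1*91 = -15 - 91 = -106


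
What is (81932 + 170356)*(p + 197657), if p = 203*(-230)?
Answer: 38087162496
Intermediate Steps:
p = -46690
(81932 + 170356)*(p + 197657) = (81932 + 170356)*(-46690 + 197657) = 252288*150967 = 38087162496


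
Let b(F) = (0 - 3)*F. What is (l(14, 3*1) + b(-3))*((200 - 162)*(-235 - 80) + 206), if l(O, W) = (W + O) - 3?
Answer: -270572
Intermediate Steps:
b(F) = -3*F
l(O, W) = -3 + O + W (l(O, W) = (O + W) - 3 = -3 + O + W)
(l(14, 3*1) + b(-3))*((200 - 162)*(-235 - 80) + 206) = ((-3 + 14 + 3*1) - 3*(-3))*((200 - 162)*(-235 - 80) + 206) = ((-3 + 14 + 3) + 9)*(38*(-315) + 206) = (14 + 9)*(-11970 + 206) = 23*(-11764) = -270572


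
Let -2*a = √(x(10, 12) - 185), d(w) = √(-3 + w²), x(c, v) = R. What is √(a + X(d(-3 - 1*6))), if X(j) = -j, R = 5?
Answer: √(-√78 - 3*I*√5) ≈ 1.0627 - 3.1561*I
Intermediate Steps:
x(c, v) = 5
a = -3*I*√5 (a = -√(5 - 185)/2 = -3*I*√5 ≈ -6.7082*I)
√(a + X(d(-3 - 1*6))) = √(-3*I*√5 - √(-3 + (-3 - 1*6)²)) = √(-3*I*√5 - √(-3 + (-3 - 6)²)) = √(-3*I*√5 - √(-3 + (-9)²)) = √(-3*I*√5 - √(-3 + 81)) = √(-3*I*√5 - √78) = √(-√78 - 3*I*√5)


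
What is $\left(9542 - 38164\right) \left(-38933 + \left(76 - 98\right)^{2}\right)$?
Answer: $1100487278$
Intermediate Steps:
$\left(9542 - 38164\right) \left(-38933 + \left(76 - 98\right)^{2}\right) = - 28622 \left(-38933 + \left(-22\right)^{2}\right) = - 28622 \left(-38933 + 484\right) = \left(-28622\right) \left(-38449\right) = 1100487278$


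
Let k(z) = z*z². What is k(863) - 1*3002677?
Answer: 639732970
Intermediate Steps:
k(z) = z³
k(863) - 1*3002677 = 863³ - 1*3002677 = 642735647 - 3002677 = 639732970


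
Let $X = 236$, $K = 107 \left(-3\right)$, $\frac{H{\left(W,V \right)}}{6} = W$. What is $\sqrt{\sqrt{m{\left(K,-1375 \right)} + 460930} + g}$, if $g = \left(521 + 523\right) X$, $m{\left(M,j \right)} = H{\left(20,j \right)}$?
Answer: $\sqrt{246384 + 5 \sqrt{18442}} \approx 497.05$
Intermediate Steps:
$H{\left(W,V \right)} = 6 W$
$K = -321$
$m{\left(M,j \right)} = 120$ ($m{\left(M,j \right)} = 6 \cdot 20 = 120$)
$g = 246384$ ($g = \left(521 + 523\right) 236 = 1044 \cdot 236 = 246384$)
$\sqrt{\sqrt{m{\left(K,-1375 \right)} + 460930} + g} = \sqrt{\sqrt{120 + 460930} + 246384} = \sqrt{\sqrt{461050} + 246384} = \sqrt{5 \sqrt{18442} + 246384} = \sqrt{246384 + 5 \sqrt{18442}}$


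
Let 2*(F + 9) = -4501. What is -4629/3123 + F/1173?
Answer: -2774719/814062 ≈ -3.4085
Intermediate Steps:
F = -4519/2 (F = -9 + (½)*(-4501) = -9 - 4501/2 = -4519/2 ≈ -2259.5)
-4629/3123 + F/1173 = -4629/3123 - 4519/2/1173 = -4629*1/3123 - 4519/2*1/1173 = -1543/1041 - 4519/2346 = -2774719/814062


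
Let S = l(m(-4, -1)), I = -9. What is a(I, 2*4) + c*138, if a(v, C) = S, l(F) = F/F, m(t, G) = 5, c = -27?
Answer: -3725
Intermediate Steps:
l(F) = 1
S = 1
a(v, C) = 1
a(I, 2*4) + c*138 = 1 - 27*138 = 1 - 3726 = -3725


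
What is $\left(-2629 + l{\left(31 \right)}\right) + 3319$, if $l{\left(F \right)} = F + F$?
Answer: $752$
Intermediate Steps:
$l{\left(F \right)} = 2 F$
$\left(-2629 + l{\left(31 \right)}\right) + 3319 = \left(-2629 + 2 \cdot 31\right) + 3319 = \left(-2629 + 62\right) + 3319 = -2567 + 3319 = 752$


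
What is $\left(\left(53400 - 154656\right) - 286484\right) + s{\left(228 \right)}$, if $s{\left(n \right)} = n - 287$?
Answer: $-387799$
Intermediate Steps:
$s{\left(n \right)} = -287 + n$ ($s{\left(n \right)} = n - 287 = -287 + n$)
$\left(\left(53400 - 154656\right) - 286484\right) + s{\left(228 \right)} = \left(\left(53400 - 154656\right) - 286484\right) + \left(-287 + 228\right) = \left(\left(53400 - 154656\right) - 286484\right) - 59 = \left(-101256 - 286484\right) - 59 = -387740 - 59 = -387799$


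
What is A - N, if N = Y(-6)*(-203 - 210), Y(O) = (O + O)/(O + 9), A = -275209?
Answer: -276861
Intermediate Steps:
Y(O) = 2*O/(9 + O) (Y(O) = (2*O)/(9 + O) = 2*O/(9 + O))
N = 1652 (N = (2*(-6)/(9 - 6))*(-203 - 210) = (2*(-6)/3)*(-413) = (2*(-6)*(⅓))*(-413) = -4*(-413) = 1652)
A - N = -275209 - 1*1652 = -275209 - 1652 = -276861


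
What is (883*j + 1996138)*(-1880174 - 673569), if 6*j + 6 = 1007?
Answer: -32842950691273/6 ≈ -5.4738e+12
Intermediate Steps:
j = 1001/6 (j = -1 + (1/6)*1007 = -1 + 1007/6 = 1001/6 ≈ 166.83)
(883*j + 1996138)*(-1880174 - 673569) = (883*(1001/6) + 1996138)*(-1880174 - 673569) = (883883/6 + 1996138)*(-2553743) = (12860711/6)*(-2553743) = -32842950691273/6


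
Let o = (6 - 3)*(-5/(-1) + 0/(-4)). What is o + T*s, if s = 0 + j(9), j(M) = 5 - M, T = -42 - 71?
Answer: 467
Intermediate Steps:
T = -113
o = 15 (o = 3*(-5*(-1) + 0*(-¼)) = 3*(5 + 0) = 3*5 = 15)
s = -4 (s = 0 + (5 - 1*9) = 0 + (5 - 9) = 0 - 4 = -4)
o + T*s = 15 - 113*(-4) = 15 + 452 = 467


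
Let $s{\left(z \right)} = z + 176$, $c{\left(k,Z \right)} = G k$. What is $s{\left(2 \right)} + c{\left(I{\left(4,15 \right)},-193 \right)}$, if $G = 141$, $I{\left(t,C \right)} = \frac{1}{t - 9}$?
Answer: $\frac{749}{5} \approx 149.8$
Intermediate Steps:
$I{\left(t,C \right)} = \frac{1}{-9 + t}$
$c{\left(k,Z \right)} = 141 k$
$s{\left(z \right)} = 176 + z$
$s{\left(2 \right)} + c{\left(I{\left(4,15 \right)},-193 \right)} = \left(176 + 2\right) + \frac{141}{-9 + 4} = 178 + \frac{141}{-5} = 178 + 141 \left(- \frac{1}{5}\right) = 178 - \frac{141}{5} = \frac{749}{5}$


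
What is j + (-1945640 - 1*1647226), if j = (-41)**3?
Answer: -3661787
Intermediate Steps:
j = -68921
j + (-1945640 - 1*1647226) = -68921 + (-1945640 - 1*1647226) = -68921 + (-1945640 - 1647226) = -68921 - 3592866 = -3661787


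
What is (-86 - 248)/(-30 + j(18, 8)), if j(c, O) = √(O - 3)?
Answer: 2004/179 + 334*√5/895 ≈ 12.030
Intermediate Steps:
j(c, O) = √(-3 + O)
(-86 - 248)/(-30 + j(18, 8)) = (-86 - 248)/(-30 + √(-3 + 8)) = -334/(-30 + √5)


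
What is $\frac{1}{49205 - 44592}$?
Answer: $\frac{1}{4613} \approx 0.00021678$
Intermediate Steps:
$\frac{1}{49205 - 44592} = \frac{1}{4613}$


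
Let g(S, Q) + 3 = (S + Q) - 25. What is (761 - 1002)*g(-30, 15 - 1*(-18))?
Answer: 6025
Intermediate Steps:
g(S, Q) = -28 + Q + S (g(S, Q) = -3 + ((S + Q) - 25) = -3 + ((Q + S) - 25) = -3 + (-25 + Q + S) = -28 + Q + S)
(761 - 1002)*g(-30, 15 - 1*(-18)) = (761 - 1002)*(-28 + (15 - 1*(-18)) - 30) = -241*(-28 + (15 + 18) - 30) = -241*(-28 + 33 - 30) = -241*(-25) = 6025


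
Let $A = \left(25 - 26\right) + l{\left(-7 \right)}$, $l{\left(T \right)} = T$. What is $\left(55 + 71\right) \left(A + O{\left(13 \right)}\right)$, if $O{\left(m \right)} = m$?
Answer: $630$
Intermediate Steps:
$A = -8$ ($A = \left(25 - 26\right) - 7 = -1 - 7 = -8$)
$\left(55 + 71\right) \left(A + O{\left(13 \right)}\right) = \left(55 + 71\right) \left(-8 + 13\right) = 126 \cdot 5 = 630$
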